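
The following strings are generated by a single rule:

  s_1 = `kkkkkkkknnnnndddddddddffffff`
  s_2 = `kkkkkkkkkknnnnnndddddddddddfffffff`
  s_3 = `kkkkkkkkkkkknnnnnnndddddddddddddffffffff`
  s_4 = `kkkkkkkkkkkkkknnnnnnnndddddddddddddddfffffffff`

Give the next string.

Term n consists of 2n+2 k's, followed by n+2 n's, followed by 2n+3 d's, followed by n+3 f's, where the shown terms are n = 3, 4, 5, 6.
At n = 7 the blocks have lengths 16, 9, 17, 10.

kkkkkkkkkkkkkkkknnnnnnnnndddddddddddddddddffffffffff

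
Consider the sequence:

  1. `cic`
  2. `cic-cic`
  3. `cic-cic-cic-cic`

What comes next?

Each string is two copies of the previous one joined by '-'.
Doubling cic-cic-cic-cic with '-' between the halves:

cic-cic-cic-cic-cic-cic-cic-cic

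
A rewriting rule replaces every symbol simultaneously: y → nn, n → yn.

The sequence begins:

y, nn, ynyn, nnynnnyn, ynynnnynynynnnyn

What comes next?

φ(ynynnnynynynnnyn) expands symbol-by-symbol to nn yn nn yn yn yn nn yn nn yn nn yn yn yn nn yn; joining the 16 pieces gives the next term.

nnynnnynynynnnynnnynnnynynynnnyn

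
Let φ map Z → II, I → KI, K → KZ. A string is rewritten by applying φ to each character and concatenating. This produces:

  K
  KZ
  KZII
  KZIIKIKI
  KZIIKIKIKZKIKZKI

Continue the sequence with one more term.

KZIIKIKIKZKIKZKIKZIIKZKIKZIIKZKI

Replace each of the 16 characters of KZIIKIKIKZKIKZKI in place — KZ II KI KI KZ KI KZ KI KZ II KZ KI KZ II KZ KI — and concatenate.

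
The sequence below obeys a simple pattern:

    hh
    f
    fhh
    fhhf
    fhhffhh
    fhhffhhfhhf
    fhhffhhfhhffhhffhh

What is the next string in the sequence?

fhhffhhfhhffhhffhhfhhffhhfhhf

This is a Fibonacci-style word recurrence s(k) = s(k−1)·s(k−2): e.g. f·hh = fhh.
The next term joins fhhffhhfhhffhhffhh and fhhffhhfhhf.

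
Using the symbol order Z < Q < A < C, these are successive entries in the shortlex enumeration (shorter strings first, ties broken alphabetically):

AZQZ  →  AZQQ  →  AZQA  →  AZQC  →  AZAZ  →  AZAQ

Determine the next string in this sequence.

Find the rightmost character of AZAQ below C, bump it to the next letter, and reset everything to its right to Z.

AZAA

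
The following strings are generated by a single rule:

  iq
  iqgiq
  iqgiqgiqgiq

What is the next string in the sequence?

Every step duplicates the string with 'g' between the halves.
Doubling iqgiqgiqgiq with 'g' between the halves:

iqgiqgiqgiqgiqgiqgiqgiq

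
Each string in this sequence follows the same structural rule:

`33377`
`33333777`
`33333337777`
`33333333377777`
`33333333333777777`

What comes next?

Reading off run lengths: 3 runs 3, 5, 7, 9, 11; 7 runs 2, 3, 4, 5, 6 — each is linear in n (n = 1, 2, …).
Setting n = 6 gives 13, 7 characters in each block.

33333333333337777777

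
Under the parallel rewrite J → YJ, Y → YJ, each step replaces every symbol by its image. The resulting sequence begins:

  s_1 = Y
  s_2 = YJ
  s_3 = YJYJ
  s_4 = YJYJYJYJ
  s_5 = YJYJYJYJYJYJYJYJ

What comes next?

Applying the rule to each of the 16 symbols of YJYJYJYJYJYJYJYJ gives the pieces YJ YJ YJ YJ YJ YJ YJ YJ YJ YJ YJ YJ YJ YJ YJ YJ, which concatenate to the answer.

YJYJYJYJYJYJYJYJYJYJYJYJYJYJYJYJ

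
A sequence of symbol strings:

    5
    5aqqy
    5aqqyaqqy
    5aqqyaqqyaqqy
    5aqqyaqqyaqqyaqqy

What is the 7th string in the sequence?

5aqqyaqqyaqqyaqqyaqqyaqqy

The strings grow by a fixed suffix aqqy each time.
From 5aqqyaqqyaqqyaqqy, 2 further steps: 5aqqyaqqyaqqyaqqy → 5aqqyaqqyaqqyaqqyaqqy → (answer).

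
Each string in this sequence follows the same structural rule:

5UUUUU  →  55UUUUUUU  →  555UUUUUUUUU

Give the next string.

Each string has the form 5^{n-1} U^{2n+1}, where the shown terms are n = 2, 3, 4.
Setting n = 5 gives 4, 11 characters in each block.

5555UUUUUUUUUUU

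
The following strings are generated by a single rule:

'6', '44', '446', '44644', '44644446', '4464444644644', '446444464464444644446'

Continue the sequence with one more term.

4464444644644446444464464444644644

Each term (from the third on) is the previous term followed by the one before it: term 3 = 44·6 = 446.
Continuing: 446444464464444644446 · 4464444644644 gives term 8.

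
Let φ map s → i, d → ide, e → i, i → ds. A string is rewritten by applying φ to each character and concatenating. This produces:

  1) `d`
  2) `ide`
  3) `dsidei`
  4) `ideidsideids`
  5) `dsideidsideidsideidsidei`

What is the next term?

Rewriting the 24 symbols of dsideidsideidsideidsidei one by one yields ide i ds ide i ds ide i ds ide i ds ide i ds ide i ds ide i ds ide i ds; concatenated:

ideidsideidsideidsideidsideidsideidsideidsideids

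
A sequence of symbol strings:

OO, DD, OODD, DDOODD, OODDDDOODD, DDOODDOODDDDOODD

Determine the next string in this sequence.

From term 3 onward, concatenate the second-to-last term with the last: OO·DD = OODD, DD·OODD = DDOODD, …
The next term joins OODDDDOODD and DDOODDOODDDDOODD.

OODDDDOODDDDOODDOODDDDOODD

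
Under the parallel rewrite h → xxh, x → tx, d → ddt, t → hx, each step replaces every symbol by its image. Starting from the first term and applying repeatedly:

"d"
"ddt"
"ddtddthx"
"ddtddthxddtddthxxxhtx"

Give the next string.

ddtddthxddtddthxxxhtxddtddthxddtddthxxxhtxtxtxxxhhxtx

Applying the rule to each of the 21 symbols of ddtddthxddtddthxxxhtx gives the pieces ddt ddt hx ddt ddt hx xxh tx ddt ddt hx ddt ddt hx xxh tx tx tx xxh hx tx, which concatenate to the answer.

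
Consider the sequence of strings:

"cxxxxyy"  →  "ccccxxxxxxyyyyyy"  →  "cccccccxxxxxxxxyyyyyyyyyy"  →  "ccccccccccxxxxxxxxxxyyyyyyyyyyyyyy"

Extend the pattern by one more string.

The n-th term is 3n-2 c's then 2n+2 x's then 4n-2 y's (n = 1, 2, …).
For the next term, n = 5, so the run lengths are 13, 12, 18.

cccccccccccccxxxxxxxxxxxxyyyyyyyyyyyyyyyyyy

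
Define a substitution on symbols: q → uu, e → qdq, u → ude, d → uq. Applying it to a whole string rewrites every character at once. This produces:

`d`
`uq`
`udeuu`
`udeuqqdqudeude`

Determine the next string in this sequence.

udeuqqdqudeuuuuuquuudeuqqdqudeuqqdq

φ(udeuqqdqudeude) expands symbol-by-symbol to ude uq qdq ude uu uu uq uu ude uq qdq ude uq qdq; joining the 14 pieces gives the next term.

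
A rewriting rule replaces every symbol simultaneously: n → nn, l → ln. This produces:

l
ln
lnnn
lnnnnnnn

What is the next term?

Expanding lnnnnnnn: l→ln, n→nn, n→nn, n→nn, n→nn, n→nn, n→nn, n→nn. Concatenated: ln nn nn nn nn nn nn nn.

lnnnnnnnnnnnnnnn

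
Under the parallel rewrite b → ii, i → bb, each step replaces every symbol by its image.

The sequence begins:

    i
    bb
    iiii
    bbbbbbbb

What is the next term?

Rewriting each symbol of bbbbbbbb: b→ii, b→ii, b→ii, b→ii, b→ii, b→ii, b→ii, b→ii, which concatenates to ii ii ii ii ii ii ii ii.

iiiiiiiiiiiiiiii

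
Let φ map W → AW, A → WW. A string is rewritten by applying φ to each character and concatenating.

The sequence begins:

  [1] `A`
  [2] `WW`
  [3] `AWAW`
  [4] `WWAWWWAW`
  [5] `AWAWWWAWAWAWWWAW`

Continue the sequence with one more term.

Replace each of the 16 characters of AWAWWWAWAWAWWWAW in place — WW AW WW AW AW AW WW AW WW AW WW AW AW AW WW AW — and concatenate.

WWAWWWAWAWAWWWAWWWAWWWAWAWAWWWAW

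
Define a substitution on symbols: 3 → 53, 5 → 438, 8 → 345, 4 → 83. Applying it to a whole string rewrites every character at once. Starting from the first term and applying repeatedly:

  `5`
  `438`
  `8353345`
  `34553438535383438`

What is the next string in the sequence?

53834384385383533454385343853345538353345

Applying the rule to each of the 17 symbols of 34553438535383438 gives the pieces 53 83 438 438 53 83 53 345 438 53 438 53 345 53 83 53 345, which concatenate to the answer.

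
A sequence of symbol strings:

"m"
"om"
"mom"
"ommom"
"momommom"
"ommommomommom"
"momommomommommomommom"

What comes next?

ommommomommommomommomommommomommom

This is a Fibonacci-style word recurrence s(k) = s(k−2)·s(k−1): e.g. m·om = mom.
The next term joins ommommomommom and momommomommommomommom.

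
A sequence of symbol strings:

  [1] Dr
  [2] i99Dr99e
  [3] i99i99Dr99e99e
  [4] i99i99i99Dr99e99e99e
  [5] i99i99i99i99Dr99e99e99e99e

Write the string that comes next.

Every step adds i99 to the front and 99e to the end of the previous string.
Applying this once more to i99i99i99i99Dr99e99e99e99e:

i99i99i99i99i99Dr99e99e99e99e99e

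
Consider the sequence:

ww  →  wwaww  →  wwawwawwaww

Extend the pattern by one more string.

Each string is two copies of the previous one joined by 'a'.
Doubling wwawwawwaww with 'a' between the halves:

wwawwawwawwawwawwawwaww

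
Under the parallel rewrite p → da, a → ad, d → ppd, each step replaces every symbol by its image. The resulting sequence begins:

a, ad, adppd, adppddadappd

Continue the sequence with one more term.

Expanding adppddadappd: a→ad, d→ppd, p→da, p→da, d→ppd, d→ppd, a→ad, d→ppd, a→ad, p→da, p→da, d→ppd. Concatenated: ad ppd da da ppd ppd ad ppd ad da da ppd.

adppddadappdppdadppdaddadappd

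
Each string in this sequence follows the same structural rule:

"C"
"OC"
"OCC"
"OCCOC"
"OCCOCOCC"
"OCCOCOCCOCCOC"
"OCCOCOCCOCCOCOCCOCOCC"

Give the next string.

OCCOCOCCOCCOCOCCOCOCCOCCOCOCCOCCOC

This is a Fibonacci-style word recurrence s(k) = s(k−1)·s(k−2): e.g. OC·C = OCC.
So term 8 is OCCOCOCCOCCOCOCCOCOCC·OCCOCOCCOCCOC.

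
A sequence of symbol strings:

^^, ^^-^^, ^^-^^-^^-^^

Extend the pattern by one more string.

Each string is two copies of the previous one joined by '-'.
Doubling ^^-^^-^^-^^ with '-' between the halves:

^^-^^-^^-^^-^^-^^-^^-^^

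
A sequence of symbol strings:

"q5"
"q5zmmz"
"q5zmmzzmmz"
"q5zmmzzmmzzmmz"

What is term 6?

Each term is the previous one with zmmz appended.
From q5zmmzzmmzzmmz, 2 further steps: q5zmmzzmmzzmmz → q5zmmzzmmzzmmzzmmz → (answer).

q5zmmzzmmzzmmzzmmzzmmz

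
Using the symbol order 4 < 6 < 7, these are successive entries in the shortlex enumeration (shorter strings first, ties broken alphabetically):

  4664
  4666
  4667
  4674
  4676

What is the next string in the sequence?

4677

Find the rightmost character of 4676 below 7, bump it to the next letter, and reset everything to its right to 4.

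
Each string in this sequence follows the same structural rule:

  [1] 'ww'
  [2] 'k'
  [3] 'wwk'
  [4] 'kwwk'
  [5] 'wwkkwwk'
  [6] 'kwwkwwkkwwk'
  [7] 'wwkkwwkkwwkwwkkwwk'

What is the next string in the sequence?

This is a Fibonacci-style word recurrence s(k) = s(k−2)·s(k−1): e.g. ww·k = wwk.
So term 8 is kwwkwwkkwwk·wwkkwwkkwwkwwkkwwk.

kwwkwwkkwwkwwkkwwkkwwkwwkkwwk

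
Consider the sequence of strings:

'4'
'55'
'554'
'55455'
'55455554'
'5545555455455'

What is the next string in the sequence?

Each term (from the third on) is the previous term followed by the one before it: term 3 = 55·4 = 554.
Continuing: 5545555455455 · 55455554 gives term 7.

554555545545555455554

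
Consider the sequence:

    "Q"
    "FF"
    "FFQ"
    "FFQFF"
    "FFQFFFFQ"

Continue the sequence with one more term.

FFQFFFFQFFQFF

From term 3 onward, concatenate the last term with the second-to-last: FF·Q = FFQ, FFQ·FF = FFQFF, …
So term 6 is FFQFFFFQ·FFQFF.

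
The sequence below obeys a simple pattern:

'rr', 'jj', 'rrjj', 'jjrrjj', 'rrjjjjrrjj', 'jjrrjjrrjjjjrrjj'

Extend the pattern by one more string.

Each term (from the third on) is the two preceding terms concatenated in order: term 3 = rr·jj = rrjj.
The next term joins rrjjjjrrjj and jjrrjjrrjjjjrrjj.

rrjjjjrrjjjjrrjjrrjjjjrrjj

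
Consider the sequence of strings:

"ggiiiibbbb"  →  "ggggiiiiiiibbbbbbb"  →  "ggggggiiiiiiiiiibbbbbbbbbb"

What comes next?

ggggggggiiiiiiiiiiiiibbbbbbbbbbbbb

Term n consists of 2n g's, followed by 3n+1 i's, followed by 3n+1 b's (n = 1, 2, …).
For the next term, n = 4, so the run lengths are 8, 13, 13.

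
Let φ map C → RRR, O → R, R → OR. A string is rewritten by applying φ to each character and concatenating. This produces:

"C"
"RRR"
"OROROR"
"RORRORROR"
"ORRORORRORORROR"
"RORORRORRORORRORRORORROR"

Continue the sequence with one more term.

ORRORRORORRORORRORRORORRORORRORRORORROR

φ(RORORRORRORORRORRORORROR) expands symbol-by-symbol to OR R OR R OR OR R OR OR R OR R OR OR R OR OR R OR R OR OR R OR; joining the 24 pieces gives the next term.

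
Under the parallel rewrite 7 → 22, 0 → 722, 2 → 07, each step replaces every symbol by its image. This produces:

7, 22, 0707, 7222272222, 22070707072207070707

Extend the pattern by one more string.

Replace each of the 20 characters of 22070707072207070707 in place — 07 07 722 22 722 22 722 22 722 22 07 07 722 22 722 22 722 22 722 22 — and concatenate.

070772222722227222272222070772222722227222272222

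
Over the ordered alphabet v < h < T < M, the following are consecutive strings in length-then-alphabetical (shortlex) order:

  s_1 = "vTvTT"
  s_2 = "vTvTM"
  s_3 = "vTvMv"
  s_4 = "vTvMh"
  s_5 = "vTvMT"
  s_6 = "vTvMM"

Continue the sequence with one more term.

vThvv

The successor of vTvMM increments the rightmost position that isn't already M and resets every position after it to v.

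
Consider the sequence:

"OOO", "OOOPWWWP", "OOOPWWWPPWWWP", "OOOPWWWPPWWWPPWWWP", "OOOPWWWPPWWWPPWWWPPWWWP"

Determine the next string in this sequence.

OOOPWWWPPWWWPPWWWPPWWWPPWWWP

Every step adds PWWWP to the end: s(k+1) = s(k)·PWWWP.
One more step from OOOPWWWPPWWWPPWWWPPWWWP gives the answer.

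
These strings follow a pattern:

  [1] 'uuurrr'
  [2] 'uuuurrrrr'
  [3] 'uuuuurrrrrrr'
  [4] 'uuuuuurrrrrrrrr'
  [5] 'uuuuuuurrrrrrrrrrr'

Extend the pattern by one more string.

Term n consists of n+1 u's, followed by 2n-1 r's, where the shown terms are n = 2, 3, 4, 5, 6.
Setting n = 7 gives 8, 13 characters in each block.

uuuuuuuurrrrrrrrrrrrr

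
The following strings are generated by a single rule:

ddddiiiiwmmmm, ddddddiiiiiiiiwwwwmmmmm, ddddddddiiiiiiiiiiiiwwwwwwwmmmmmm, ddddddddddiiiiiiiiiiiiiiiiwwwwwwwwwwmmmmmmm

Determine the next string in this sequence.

ddddddddddddiiiiiiiiiiiiiiiiiiiiwwwwwwwwwwwwwmmmmmmmm

The n-th term is 2n+2 d's then 4n i's then 3n-2 w's then n+3 m's (n = 1, 2, …).
Setting n = 5 gives 12, 20, 13, 8 characters in each block.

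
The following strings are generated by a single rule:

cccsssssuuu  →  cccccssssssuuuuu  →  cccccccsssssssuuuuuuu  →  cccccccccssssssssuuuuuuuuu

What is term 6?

cccccccccccccssssssssssuuuuuuuuuuuuu

Term n consists of 2n-1 c's, followed by n+3 s's, followed by 2n-1 u's, where the shown terms are n = 2, 3, 4, 5.
At n = 7 the blocks have lengths 13, 10, 13.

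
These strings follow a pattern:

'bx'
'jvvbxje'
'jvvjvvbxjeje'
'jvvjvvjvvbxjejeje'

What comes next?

jvvjvvjvvjvvbxjejejeje

Every step adds jvv to the front and je to the end of the previous string.
So the next term is jvv·jvvjvvjvvbxjejeje·je.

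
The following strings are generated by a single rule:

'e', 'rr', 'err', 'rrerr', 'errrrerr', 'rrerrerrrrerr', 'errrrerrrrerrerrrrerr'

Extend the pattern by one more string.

rrerrerrrrerrerrrrerrrrerrerrrrerr

Each term (from the third on) is the two preceding terms concatenated in order: term 3 = e·rr = err.
The next term joins rrerrerrrrerr and errrrerrrrerrerrrrerr.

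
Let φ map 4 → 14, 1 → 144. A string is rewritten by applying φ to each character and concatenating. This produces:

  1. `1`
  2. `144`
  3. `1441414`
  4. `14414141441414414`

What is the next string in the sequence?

Applying the rule to each of the 17 symbols of 14414141441414414 gives the pieces 144 14 14 144 14 144 14 144 14 14 144 14 144 14 14 144 14, which concatenate to the answer.

14414141441414414144141414414144141414414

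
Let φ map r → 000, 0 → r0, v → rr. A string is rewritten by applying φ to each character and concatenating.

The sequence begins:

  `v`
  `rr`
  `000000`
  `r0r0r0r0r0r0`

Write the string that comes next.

Rewriting each symbol of r0r0r0r0r0r0: r→000, 0→r0, r→000, 0→r0, r→000, 0→r0, r→000, 0→r0, r→000, 0→r0, r→000, 0→r0, which concatenates to 000 r0 000 r0 000 r0 000 r0 000 r0 000 r0.

000r0000r0000r0000r0000r0000r0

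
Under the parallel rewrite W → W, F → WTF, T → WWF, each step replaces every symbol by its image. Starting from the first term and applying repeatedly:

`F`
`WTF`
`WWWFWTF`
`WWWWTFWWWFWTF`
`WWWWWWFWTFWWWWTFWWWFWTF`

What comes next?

Replace each of the 23 characters of WWWWWWFWTFWWWWTFWWWFWTF in place — W W W W W W WTF W WWF WTF W W W W WWF WTF W W W WTF W WWF WTF — and concatenate.

WWWWWWWTFWWWFWTFWWWWWWFWTFWWWWTFWWWFWTF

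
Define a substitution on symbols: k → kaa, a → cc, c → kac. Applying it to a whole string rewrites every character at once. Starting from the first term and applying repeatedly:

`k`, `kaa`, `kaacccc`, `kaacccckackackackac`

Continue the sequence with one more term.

Replace each of the 19 characters of kaacccckackackackac in place — kaa cc cc kac kac kac kac kaa cc kac kaa cc kac kaa cc kac kaa cc kac — and concatenate.

kaacccckackackackackaacckackaacckackaacckackaacckac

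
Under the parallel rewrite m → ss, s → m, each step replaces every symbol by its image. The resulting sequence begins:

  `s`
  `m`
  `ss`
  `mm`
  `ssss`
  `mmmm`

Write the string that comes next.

Expanding mmmm: m→ss, m→ss, m→ss, m→ss. Concatenated: ss ss ss ss.

ssssssss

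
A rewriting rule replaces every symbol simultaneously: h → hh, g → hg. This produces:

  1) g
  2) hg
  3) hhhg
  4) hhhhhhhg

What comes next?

Apply φ to hhhhhhhg symbol by symbol: h→hh, h→hh, h→hh, h→hh, h→hh, h→hh, h→hh, g→hg; joined: hh hh hh hh hh hh hh hg.

hhhhhhhhhhhhhhhg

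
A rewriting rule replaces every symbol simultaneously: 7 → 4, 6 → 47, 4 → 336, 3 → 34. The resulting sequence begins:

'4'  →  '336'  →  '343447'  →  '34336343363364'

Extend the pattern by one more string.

φ(34336343363364) expands symbol-by-symbol to 34 336 34 34 47 34 336 34 34 47 34 34 47 336; joining the 14 pieces gives the next term.

3433634344734336343447343447336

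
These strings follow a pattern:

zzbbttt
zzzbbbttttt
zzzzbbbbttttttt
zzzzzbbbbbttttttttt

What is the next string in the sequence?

Term n consists of n+1 z's, followed by n+1 b's, followed by 2n+1 t's (n = 1, 2, …).
Setting n = 5 gives 6, 6, 11 characters in each block.

zzzzzzbbbbbbttttttttttt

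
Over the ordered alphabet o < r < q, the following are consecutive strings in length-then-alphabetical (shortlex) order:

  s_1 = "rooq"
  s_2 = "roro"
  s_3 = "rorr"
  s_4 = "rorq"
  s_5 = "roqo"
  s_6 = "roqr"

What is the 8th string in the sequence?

rroo

Continuing the enumeration 2 steps past roqr: roqr → roqq → (answer).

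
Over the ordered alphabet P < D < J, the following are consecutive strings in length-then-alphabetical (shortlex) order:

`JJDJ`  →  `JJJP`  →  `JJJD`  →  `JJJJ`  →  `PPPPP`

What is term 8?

Stepping forward 3 times from PPPPP: PPPPP → PPPPD → PPPPJ, then the target.

PPPDP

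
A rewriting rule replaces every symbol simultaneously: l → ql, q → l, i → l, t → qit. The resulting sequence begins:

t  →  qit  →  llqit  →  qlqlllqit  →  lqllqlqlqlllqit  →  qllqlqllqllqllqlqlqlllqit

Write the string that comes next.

lqlqllqllqlqllqlqllqlqllqllqllqlqlqlllqit

Applying the rule to each of the 25 symbols of qllqlqllqllqllqlqlqlllqit gives the pieces l ql ql l ql l ql ql l ql ql l ql ql l ql l ql l ql ql ql l l qit, which concatenate to the answer.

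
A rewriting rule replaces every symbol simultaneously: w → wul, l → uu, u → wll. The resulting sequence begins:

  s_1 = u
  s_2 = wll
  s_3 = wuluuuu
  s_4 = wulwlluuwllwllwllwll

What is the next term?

Rewriting the 20 symbols of wulwlluuwllwllwllwll one by one yields wul wll uu wul uu uu wll wll wul uu uu wul uu uu wul uu uu wul uu uu; concatenated:

wulwlluuwuluuuuwllwllwuluuuuwuluuuuwuluuuuwuluuuu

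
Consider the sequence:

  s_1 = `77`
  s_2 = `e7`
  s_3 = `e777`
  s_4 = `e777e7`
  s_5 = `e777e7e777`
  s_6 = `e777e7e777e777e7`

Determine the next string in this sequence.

e777e7e777e777e7e777e7e777

This is a Fibonacci-style word recurrence s(k) = s(k−1)·s(k−2): e.g. e7·77 = e777.
The next term joins e777e7e777e777e7 and e777e7e777.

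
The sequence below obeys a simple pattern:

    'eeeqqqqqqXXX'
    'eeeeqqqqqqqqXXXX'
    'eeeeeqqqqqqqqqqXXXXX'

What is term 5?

The n-th term is n e's then 2n q's then n X's, where the shown terms are n = 3, 4, 5.
At n = 7 the blocks have lengths 7, 14, 7.

eeeeeeeqqqqqqqqqqqqqqXXXXXXX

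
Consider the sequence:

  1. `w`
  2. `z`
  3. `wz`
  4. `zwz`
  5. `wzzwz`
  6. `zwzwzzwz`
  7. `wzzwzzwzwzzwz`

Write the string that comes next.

zwzwzzwzwzzwzzwzwzzwz

This is a Fibonacci-style word recurrence s(k) = s(k−2)·s(k−1): e.g. w·z = wz.
Continuing: zwzwzzwz · wzzwzzwzwzzwz gives term 8.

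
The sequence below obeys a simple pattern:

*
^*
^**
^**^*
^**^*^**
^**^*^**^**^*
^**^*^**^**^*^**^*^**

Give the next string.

^**^*^**^**^*^**^*^**^**^*^**^**^*

Each term (from the third on) is the previous term followed by the one before it: term 3 = ^*·* = ^**.
Continuing: ^**^*^**^**^*^**^*^** · ^**^*^**^**^* gives term 8.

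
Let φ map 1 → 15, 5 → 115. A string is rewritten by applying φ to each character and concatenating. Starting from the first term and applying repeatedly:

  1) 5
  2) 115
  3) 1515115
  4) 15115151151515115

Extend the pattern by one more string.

φ(15115151151515115) expands symbol-by-symbol to 15 115 15 15 115 15 115 15 15 115 15 115 15 115 15 15 115; joining the 17 pieces gives the next term.

15115151511515115151511515115151151515115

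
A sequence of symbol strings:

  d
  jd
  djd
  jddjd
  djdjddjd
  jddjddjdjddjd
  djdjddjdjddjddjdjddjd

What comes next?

Each term (from the third on) is the two preceding terms concatenated in order: term 3 = d·jd = djd.
The next term joins jddjddjdjddjd and djdjddjdjddjddjdjddjd.

jddjddjdjddjddjdjddjdjddjddjdjddjd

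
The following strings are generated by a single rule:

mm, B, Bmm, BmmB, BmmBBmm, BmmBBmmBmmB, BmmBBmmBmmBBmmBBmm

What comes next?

BmmBBmmBmmBBmmBBmmBmmBBmmBmmB

This is a Fibonacci-style word recurrence s(k) = s(k−1)·s(k−2): e.g. B·mm = Bmm.
Continuing: BmmBBmmBmmBBmmBBmm · BmmBBmmBmmB gives term 8.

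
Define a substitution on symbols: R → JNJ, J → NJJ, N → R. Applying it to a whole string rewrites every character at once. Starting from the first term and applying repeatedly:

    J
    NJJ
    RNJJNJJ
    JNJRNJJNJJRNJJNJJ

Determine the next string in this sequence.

NJJRNJJJNJRNJJNJJRNJJNJJJNJRNJJNJJRNJJNJJ

Applying the rule to each of the 17 symbols of JNJRNJJNJJRNJJNJJ gives the pieces NJJ R NJJ JNJ R NJJ NJJ R NJJ NJJ JNJ R NJJ NJJ R NJJ NJJ, which concatenate to the answer.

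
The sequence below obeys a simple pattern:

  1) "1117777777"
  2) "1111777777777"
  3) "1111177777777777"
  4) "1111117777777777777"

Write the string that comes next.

1111111777777777777777

The n-th term is n 1's then 2n+1 7's, where the shown terms are n = 3, 4, 5, 6.
At n = 7 the blocks have lengths 7, 15.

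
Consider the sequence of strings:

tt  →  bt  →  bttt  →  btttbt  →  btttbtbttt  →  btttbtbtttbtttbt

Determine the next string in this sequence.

btttbtbtttbtttbtbtttbtbttt

Each term (from the third on) is the previous term followed by the one before it: term 3 = bt·tt = bttt.
The next term joins btttbtbtttbtttbt and btttbtbttt.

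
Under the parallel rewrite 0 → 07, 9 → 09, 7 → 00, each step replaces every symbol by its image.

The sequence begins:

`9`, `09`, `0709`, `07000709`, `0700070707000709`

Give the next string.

Applying the rule to each of the 16 symbols of 0700070707000709 gives the pieces 07 00 07 07 07 00 07 00 07 00 07 07 07 00 07 09, which concatenate to the answer.

07000707070007000700070707000709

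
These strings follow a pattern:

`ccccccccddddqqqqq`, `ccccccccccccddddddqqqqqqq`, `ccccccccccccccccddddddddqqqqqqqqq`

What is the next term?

Term n consists of 4n c's, followed by 2n d's, followed by 2n+1 q's, where the shown terms are n = 2, 3, 4.
At n = 5 the blocks have lengths 20, 10, 11.

ccccccccccccccccccccddddddddddqqqqqqqqqqq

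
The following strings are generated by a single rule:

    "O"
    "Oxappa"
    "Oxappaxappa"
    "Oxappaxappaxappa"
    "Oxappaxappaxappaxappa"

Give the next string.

Every step adds xappa to the end: s(k+1) = s(k)·xappa.
One more step from Oxappaxappaxappaxappa gives the answer.

Oxappaxappaxappaxappaxappa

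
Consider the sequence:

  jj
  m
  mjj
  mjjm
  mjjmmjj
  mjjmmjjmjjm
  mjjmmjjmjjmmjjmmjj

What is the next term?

mjjmmjjmjjmmjjmmjjmjjmmjjmjjm

Each term (from the third on) is the previous term followed by the one before it: term 3 = m·jj = mjj.
Continuing: mjjmmjjmjjmmjjmmjj · mjjmmjjmjjm gives term 8.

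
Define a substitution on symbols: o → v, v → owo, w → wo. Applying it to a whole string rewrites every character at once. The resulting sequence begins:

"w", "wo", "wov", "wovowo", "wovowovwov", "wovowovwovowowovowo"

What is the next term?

Applying the rule to each of the 19 symbols of wovowovwovowowovowo gives the pieces wo v owo v wo v owo wo v owo v wo v wo v owo v wo v, which concatenate to the answer.

wovowovwovowowovowovwovwovowovwov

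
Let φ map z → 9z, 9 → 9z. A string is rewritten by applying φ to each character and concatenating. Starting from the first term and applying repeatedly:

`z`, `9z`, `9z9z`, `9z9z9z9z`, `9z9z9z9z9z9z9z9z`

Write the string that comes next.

Rewriting the 16 symbols of 9z9z9z9z9z9z9z9z one by one yields 9z 9z 9z 9z 9z 9z 9z 9z 9z 9z 9z 9z 9z 9z 9z 9z; concatenated:

9z9z9z9z9z9z9z9z9z9z9z9z9z9z9z9z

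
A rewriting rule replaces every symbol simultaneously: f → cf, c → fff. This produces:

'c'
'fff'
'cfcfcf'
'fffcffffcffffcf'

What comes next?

φ(fffcffffcffffcf) expands symbol-by-symbol to cf cf cf fff cf cf cf cf fff cf cf cf cf fff cf; joining the 15 pieces gives the next term.

cfcfcffffcfcfcfcffffcfcfcfcffffcf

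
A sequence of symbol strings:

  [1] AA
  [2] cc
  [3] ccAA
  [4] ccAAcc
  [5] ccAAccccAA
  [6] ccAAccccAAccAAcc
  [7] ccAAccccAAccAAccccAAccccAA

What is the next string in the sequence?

This is a Fibonacci-style word recurrence s(k) = s(k−1)·s(k−2): e.g. cc·AA = ccAA.
So term 8 is ccAAccccAAccAAccccAAccccAA·ccAAccccAAccAAcc.

ccAAccccAAccAAccccAAccccAAccAAccccAAccAAcc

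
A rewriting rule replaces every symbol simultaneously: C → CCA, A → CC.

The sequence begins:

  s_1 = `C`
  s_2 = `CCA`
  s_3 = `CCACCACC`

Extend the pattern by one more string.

Rewriting each symbol of CCACCACC: C→CCA, C→CCA, A→CC, C→CCA, C→CCA, A→CC, C→CCA, C→CCA, which concatenates to CCA CCA CC CCA CCA CC CCA CCA.

CCACCACCCCACCACCCCACCA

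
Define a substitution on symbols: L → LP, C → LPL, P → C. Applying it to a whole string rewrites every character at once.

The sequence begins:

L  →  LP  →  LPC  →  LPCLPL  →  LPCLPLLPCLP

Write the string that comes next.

LPCLPLLPCLPLPCLPLLPC

Rewriting each symbol of LPCLPLLPCLP: L→LP, P→C, C→LPL, L→LP, P→C, L→LP, L→LP, P→C, C→LPL, L→LP, P→C, which concatenates to LP C LPL LP C LP LP C LPL LP C.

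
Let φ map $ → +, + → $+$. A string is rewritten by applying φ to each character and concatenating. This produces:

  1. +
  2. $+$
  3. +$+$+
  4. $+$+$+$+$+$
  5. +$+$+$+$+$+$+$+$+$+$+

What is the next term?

φ(+$+$+$+$+$+$+$+$+$+$+) expands symbol-by-symbol to $+$ + $+$ + $+$ + $+$ + $+$ + $+$ + $+$ + $+$ + $+$ + $+$ + $+$; joining the 21 pieces gives the next term.

$+$+$+$+$+$+$+$+$+$+$+$+$+$+$+$+$+$+$+$+$+$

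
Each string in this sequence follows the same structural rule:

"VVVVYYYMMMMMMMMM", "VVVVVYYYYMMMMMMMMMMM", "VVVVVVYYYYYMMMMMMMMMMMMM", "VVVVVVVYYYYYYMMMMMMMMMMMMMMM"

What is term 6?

The n-th term is n+1 V's then n Y's then 2n+3 M's, where the shown terms are n = 3, 4, 5, 6.
At n = 8 the blocks have lengths 9, 8, 19.

VVVVVVVVVYYYYYYYYMMMMMMMMMMMMMMMMMMM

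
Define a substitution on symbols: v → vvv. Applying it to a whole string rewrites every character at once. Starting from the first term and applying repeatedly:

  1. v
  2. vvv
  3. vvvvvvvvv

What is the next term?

Apply φ to vvvvvvvvv symbol by symbol: v→vvv, v→vvv, v→vvv, v→vvv, v→vvv, v→vvv, v→vvv, v→vvv, v→vvv; joined: vvv vvv vvv vvv vvv vvv vvv vvv vvv.

vvvvvvvvvvvvvvvvvvvvvvvvvvv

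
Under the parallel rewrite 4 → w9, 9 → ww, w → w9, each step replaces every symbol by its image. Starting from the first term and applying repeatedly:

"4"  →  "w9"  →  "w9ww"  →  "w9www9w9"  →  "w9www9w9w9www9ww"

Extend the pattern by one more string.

Replace each of the 16 characters of w9www9w9w9www9ww in place — w9 ww w9 w9 w9 ww w9 ww w9 ww w9 w9 w9 ww w9 w9 — and concatenate.

w9www9w9w9www9www9www9w9w9www9w9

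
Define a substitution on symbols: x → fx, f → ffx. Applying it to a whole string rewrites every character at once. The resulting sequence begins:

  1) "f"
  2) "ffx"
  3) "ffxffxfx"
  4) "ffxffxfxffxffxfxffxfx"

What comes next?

Rewriting the 21 symbols of ffxffxfxffxffxfxffxfx one by one yields ffx ffx fx ffx ffx fx ffx fx ffx ffx fx ffx ffx fx ffx fx ffx ffx fx ffx fx; concatenated:

ffxffxfxffxffxfxffxfxffxffxfxffxffxfxffxfxffxffxfxffxfx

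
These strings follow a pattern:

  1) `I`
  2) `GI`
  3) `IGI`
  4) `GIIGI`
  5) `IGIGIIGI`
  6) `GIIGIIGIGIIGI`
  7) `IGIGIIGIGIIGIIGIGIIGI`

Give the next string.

GIIGIIGIGIIGIIGIGIIGIGIIGIIGIGIIGI

Each term (from the third on) is the two preceding terms concatenated in order: term 3 = I·GI = IGI.
Continuing: GIIGIIGIGIIGI · IGIGIIGIGIIGIIGIGIIGI gives term 8.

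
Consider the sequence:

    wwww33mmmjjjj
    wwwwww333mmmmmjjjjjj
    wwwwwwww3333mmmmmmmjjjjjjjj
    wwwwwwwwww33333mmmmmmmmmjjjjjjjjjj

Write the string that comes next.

wwwwwwwwwwww333333mmmmmmmmmmmjjjjjjjjjjjj

Each string has the form w^{2n+2} 3^{n+1} m^{2n+1} j^{2n+2} (n = 1, 2, …).
At n = 5 the blocks have lengths 12, 6, 11, 12.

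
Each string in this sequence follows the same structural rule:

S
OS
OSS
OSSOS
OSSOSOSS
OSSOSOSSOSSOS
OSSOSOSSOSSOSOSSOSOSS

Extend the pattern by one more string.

OSSOSOSSOSSOSOSSOSOSSOSSOSOSSOSSOS

From term 3 onward, concatenate the last term with the second-to-last: OS·S = OSS, OSS·OS = OSSOS, …
The next term joins OSSOSOSSOSSOSOSSOSOSS and OSSOSOSSOSSOS.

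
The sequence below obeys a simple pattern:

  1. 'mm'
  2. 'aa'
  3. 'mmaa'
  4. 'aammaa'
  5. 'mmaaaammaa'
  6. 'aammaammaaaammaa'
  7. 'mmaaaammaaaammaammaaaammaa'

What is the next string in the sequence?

This is a Fibonacci-style word recurrence s(k) = s(k−2)·s(k−1): e.g. mm·aa = mmaa.
The next term joins aammaammaaaammaa and mmaaaammaaaammaammaaaammaa.

aammaammaaaammaammaaaammaaaammaammaaaammaa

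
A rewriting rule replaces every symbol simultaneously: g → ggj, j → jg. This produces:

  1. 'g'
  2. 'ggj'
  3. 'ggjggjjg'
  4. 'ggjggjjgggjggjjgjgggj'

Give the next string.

Applying the rule to each of the 21 symbols of ggjggjjgggjggjjgjgggj gives the pieces ggj ggj jg ggj ggj jg jg ggj ggj ggj jg ggj ggj jg jg ggj jg ggj ggj ggj jg, which concatenate to the answer.

ggjggjjgggjggjjgjgggjggjggjjgggjggjjgjgggjjgggjggjggjjg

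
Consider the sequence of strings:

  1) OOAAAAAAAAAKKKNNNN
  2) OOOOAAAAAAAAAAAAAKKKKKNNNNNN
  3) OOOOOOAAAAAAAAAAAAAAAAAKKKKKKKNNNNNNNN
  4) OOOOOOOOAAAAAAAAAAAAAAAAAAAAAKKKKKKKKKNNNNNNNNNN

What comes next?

Each string has the form O^{2n-2} A^{4n+1} K^{2n-1} N^{2n}, where the shown terms are n = 2, 3, 4, 5.
Setting n = 6 gives 10, 25, 11, 12 characters in each block.

OOOOOOOOOOAAAAAAAAAAAAAAAAAAAAAAAAAKKKKKKKKKKKNNNNNNNNNNNN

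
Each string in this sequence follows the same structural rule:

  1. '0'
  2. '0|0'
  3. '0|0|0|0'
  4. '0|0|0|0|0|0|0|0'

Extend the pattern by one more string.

s(k+1) = s(k)·|·s(k) — each term doubles the last with '|' between the halves.
Doubling 0|0|0|0|0|0|0|0 with '|' between the halves:

0|0|0|0|0|0|0|0|0|0|0|0|0|0|0|0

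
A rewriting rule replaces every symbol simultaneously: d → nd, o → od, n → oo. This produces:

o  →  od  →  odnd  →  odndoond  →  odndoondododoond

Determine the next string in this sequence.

Applying the rule to each of the 16 symbols of odndoondododoond gives the pieces od nd oo nd od od oo nd od nd od nd od od oo nd, which concatenate to the answer.

odndoondododoondodndodndododoond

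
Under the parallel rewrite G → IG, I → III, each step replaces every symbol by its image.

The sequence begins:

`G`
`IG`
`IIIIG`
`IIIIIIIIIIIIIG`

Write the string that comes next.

Applying the rule to each of the 14 symbols of IIIIIIIIIIIIIG gives the pieces III III III III III III III III III III III III III IG, which concatenate to the answer.

IIIIIIIIIIIIIIIIIIIIIIIIIIIIIIIIIIIIIIIIG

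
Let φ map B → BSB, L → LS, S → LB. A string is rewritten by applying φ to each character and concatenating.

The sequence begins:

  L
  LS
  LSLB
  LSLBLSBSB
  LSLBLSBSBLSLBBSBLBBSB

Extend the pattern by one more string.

Applying the rule to each of the 21 symbols of LSLBLSBSBLSLBBSBLBBSB gives the pieces LS LB LS BSB LS LB BSB LB BSB LS LB LS BSB BSB LB BSB LS BSB BSB LB BSB, which concatenate to the answer.

LSLBLSBSBLSLBBSBLBBSBLSLBLSBSBBSBLBBSBLSBSBBSBLBBSB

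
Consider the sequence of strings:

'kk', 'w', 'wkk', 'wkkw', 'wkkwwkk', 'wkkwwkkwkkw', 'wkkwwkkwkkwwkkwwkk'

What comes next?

This is a Fibonacci-style word recurrence s(k) = s(k−1)·s(k−2): e.g. w·kk = wkk.
So term 8 is wkkwwkkwkkwwkkwwkk·wkkwwkkwkkw.

wkkwwkkwkkwwkkwwkkwkkwwkkwkkw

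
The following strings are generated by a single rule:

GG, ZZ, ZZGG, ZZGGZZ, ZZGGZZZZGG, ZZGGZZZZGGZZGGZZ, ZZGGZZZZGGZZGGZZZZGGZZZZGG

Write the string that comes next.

From term 3 onward, concatenate the last term with the second-to-last: ZZ·GG = ZZGG, ZZGG·ZZ = ZZGGZZ, …
The next term joins ZZGGZZZZGGZZGGZZZZGGZZZZGG and ZZGGZZZZGGZZGGZZ.

ZZGGZZZZGGZZGGZZZZGGZZZZGGZZGGZZZZGGZZGGZZ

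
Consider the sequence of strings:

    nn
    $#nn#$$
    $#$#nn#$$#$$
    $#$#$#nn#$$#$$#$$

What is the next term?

$#$#$#$#nn#$$#$$#$$#$$

Every step adds $# to the front and #$$ to the end of the previous string.
One more step from $#$#$#nn#$$#$$#$$ gives the answer.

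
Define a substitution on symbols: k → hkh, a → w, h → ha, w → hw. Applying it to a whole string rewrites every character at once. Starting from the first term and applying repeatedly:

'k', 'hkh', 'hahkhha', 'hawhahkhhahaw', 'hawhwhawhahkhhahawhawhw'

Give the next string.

Applying the rule to each of the 23 symbols of hawhwhawhahkhhahawhawhw gives the pieces ha w hw ha hw ha w hw ha w ha hkh ha ha w ha w hw ha w hw ha hw, which concatenate to the answer.

hawhwhahwhawhwhawhahkhhahawhawhwhawhwhahw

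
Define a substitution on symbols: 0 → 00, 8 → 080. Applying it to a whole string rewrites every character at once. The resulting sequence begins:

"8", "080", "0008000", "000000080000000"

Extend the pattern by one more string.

Replace each of the 15 characters of 000000080000000 in place — 00 00 00 00 00 00 00 080 00 00 00 00 00 00 00 — and concatenate.

0000000000000008000000000000000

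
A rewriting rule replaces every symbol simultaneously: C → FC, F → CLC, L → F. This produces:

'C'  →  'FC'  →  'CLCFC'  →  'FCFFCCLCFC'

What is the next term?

CLCFCCLCCLCFCFCFFCCLCFC

Expanding FCFFCCLCFC: F→CLC, C→FC, F→CLC, F→CLC, C→FC, C→FC, L→F, C→FC, F→CLC, C→FC. Concatenated: CLC FC CLC CLC FC FC F FC CLC FC.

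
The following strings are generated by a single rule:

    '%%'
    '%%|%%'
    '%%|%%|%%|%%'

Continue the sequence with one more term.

Every step duplicates the string with '|' between the halves.
Doubling %%|%%|%%|%% with '|' between the halves:

%%|%%|%%|%%|%%|%%|%%|%%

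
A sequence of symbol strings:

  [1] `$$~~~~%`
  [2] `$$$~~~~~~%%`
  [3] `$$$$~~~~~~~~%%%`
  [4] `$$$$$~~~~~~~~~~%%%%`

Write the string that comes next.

$$$$$$~~~~~~~~~~~~%%%%%

Each string has the form $^{n} ~^{2n} %^{n-1}, where the shown terms are n = 2, 3, 4, 5.
Setting n = 6 gives 6, 12, 5 characters in each block.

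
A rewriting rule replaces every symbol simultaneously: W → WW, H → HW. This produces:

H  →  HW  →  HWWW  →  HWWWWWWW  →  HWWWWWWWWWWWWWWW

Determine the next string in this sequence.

HWWWWWWWWWWWWWWWWWWWWWWWWWWWWWWW

Applying the rule to each of the 16 symbols of HWWWWWWWWWWWWWWW gives the pieces HW WW WW WW WW WW WW WW WW WW WW WW WW WW WW WW, which concatenate to the answer.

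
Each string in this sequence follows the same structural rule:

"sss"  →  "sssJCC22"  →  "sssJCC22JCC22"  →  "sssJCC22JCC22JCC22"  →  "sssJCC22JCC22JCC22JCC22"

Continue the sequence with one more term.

The strings grow by a fixed suffix JCC22 each time.
Applying this once more to sssJCC22JCC22JCC22JCC22:

sssJCC22JCC22JCC22JCC22JCC22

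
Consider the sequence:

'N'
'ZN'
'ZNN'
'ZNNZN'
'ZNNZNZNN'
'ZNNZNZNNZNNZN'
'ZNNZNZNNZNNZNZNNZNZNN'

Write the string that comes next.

ZNNZNZNNZNNZNZNNZNZNNZNNZNZNNZNNZN

This is a Fibonacci-style word recurrence s(k) = s(k−1)·s(k−2): e.g. ZN·N = ZNN.
The next term joins ZNNZNZNNZNNZNZNNZNZNN and ZNNZNZNNZNNZN.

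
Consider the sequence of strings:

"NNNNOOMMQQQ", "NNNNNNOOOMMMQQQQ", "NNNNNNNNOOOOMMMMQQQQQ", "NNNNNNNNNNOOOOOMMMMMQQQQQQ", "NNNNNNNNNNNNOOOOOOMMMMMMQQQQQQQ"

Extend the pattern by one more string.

Reading off run lengths: N runs 4, 6, 8, 10, 12; O runs 2, 3, 4, 5, 6; M runs 2, 3, 4, 5, 6; Q runs 3, 4, 5, 6, 7 — each is linear in n, where the shown terms are n = 2, 3, 4, 5, 6.
For the next term, n = 7, so the run lengths are 14, 7, 7, 8.

NNNNNNNNNNNNNNOOOOOOOMMMMMMMQQQQQQQQ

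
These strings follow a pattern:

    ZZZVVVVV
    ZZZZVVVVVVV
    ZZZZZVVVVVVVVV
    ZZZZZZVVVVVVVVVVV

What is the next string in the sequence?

ZZZZZZZVVVVVVVVVVVVV

Reading off run lengths: Z runs 3, 4, 5, 6; V runs 5, 7, 9, 11 — each is linear in n, where the shown terms are n = 3, 4, 5, 6.
Setting n = 7 gives 7, 13 characters in each block.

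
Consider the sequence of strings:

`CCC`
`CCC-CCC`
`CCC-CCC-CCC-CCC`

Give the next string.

CCC-CCC-CCC-CCC-CCC-CCC-CCC-CCC

s(k+1) = s(k)·-·s(k) — each term doubles the last with '-' between the halves.
So the next term is two copies of CCC-CCC-CCC-CCC with '-' between the halves.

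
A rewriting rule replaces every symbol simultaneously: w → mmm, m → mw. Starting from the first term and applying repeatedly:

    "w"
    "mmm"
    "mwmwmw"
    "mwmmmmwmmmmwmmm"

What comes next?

Applying the rule to each of the 15 symbols of mwmmmmwmmmmwmmm gives the pieces mw mmm mw mw mw mw mmm mw mw mw mw mmm mw mw mw, which concatenate to the answer.

mwmmmmwmwmwmwmmmmwmwmwmwmmmmwmwmw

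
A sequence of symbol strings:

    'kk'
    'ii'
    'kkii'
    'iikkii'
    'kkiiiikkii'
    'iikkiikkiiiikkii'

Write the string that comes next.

From term 3 onward, concatenate the second-to-last term with the last: kk·ii = kkii, ii·kkii = iikkii, …
So term 7 is kkiiiikkii·iikkiikkiiiikkii.

kkiiiikkiiiikkiikkiiiikkii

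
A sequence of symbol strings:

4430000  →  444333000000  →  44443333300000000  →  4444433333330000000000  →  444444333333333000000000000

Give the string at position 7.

4444444433333333333330000000000000000

Term n consists of n+1 4's, followed by 2n-1 3's, followed by 2n+2 0's (n = 1, 2, …).
For term 7, n = 7, so the run lengths are 8, 13, 16.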